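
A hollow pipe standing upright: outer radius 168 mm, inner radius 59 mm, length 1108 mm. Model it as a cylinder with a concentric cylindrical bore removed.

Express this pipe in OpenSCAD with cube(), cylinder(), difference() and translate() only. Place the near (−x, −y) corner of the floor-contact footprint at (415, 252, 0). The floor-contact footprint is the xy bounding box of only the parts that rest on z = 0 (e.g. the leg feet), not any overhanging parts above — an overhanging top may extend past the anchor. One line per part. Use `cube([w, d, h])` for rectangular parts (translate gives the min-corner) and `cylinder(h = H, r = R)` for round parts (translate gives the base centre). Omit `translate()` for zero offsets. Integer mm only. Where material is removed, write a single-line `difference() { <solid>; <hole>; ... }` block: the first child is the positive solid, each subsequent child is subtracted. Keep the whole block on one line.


difference() { translate([583, 420, 0]) cylinder(h = 1108, r = 168); translate([583, 420, 0]) cylinder(h = 1108, r = 59); }


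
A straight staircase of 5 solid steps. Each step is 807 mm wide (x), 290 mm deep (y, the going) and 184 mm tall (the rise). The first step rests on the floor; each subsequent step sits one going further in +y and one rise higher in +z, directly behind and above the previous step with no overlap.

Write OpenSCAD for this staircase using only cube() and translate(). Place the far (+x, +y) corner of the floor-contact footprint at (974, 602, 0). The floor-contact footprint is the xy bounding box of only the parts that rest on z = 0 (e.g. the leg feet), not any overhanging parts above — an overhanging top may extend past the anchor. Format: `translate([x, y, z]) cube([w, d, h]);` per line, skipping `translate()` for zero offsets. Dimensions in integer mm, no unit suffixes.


translate([167, 312, 0]) cube([807, 290, 184]);
translate([167, 602, 184]) cube([807, 290, 184]);
translate([167, 892, 368]) cube([807, 290, 184]);
translate([167, 1182, 552]) cube([807, 290, 184]);
translate([167, 1472, 736]) cube([807, 290, 184]);


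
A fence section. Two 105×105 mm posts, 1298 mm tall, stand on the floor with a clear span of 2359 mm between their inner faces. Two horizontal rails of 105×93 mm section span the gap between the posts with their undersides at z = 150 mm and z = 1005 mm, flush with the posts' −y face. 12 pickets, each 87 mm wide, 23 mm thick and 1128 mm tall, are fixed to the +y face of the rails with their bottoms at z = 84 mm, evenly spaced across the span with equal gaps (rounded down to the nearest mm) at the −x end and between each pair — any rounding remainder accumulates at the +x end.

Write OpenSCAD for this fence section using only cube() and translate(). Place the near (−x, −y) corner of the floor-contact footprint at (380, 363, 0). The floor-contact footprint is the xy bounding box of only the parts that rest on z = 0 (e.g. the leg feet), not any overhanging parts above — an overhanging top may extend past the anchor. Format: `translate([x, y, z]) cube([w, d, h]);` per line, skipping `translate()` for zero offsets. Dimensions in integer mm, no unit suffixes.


translate([380, 363, 0]) cube([105, 105, 1298]);
translate([2844, 363, 0]) cube([105, 105, 1298]);
translate([485, 363, 150]) cube([2359, 105, 93]);
translate([485, 363, 1005]) cube([2359, 105, 93]);
translate([586, 468, 84]) cube([87, 23, 1128]);
translate([774, 468, 84]) cube([87, 23, 1128]);
translate([962, 468, 84]) cube([87, 23, 1128]);
translate([1150, 468, 84]) cube([87, 23, 1128]);
translate([1338, 468, 84]) cube([87, 23, 1128]);
translate([1526, 468, 84]) cube([87, 23, 1128]);
translate([1714, 468, 84]) cube([87, 23, 1128]);
translate([1902, 468, 84]) cube([87, 23, 1128]);
translate([2090, 468, 84]) cube([87, 23, 1128]);
translate([2278, 468, 84]) cube([87, 23, 1128]);
translate([2466, 468, 84]) cube([87, 23, 1128]);
translate([2654, 468, 84]) cube([87, 23, 1128]);


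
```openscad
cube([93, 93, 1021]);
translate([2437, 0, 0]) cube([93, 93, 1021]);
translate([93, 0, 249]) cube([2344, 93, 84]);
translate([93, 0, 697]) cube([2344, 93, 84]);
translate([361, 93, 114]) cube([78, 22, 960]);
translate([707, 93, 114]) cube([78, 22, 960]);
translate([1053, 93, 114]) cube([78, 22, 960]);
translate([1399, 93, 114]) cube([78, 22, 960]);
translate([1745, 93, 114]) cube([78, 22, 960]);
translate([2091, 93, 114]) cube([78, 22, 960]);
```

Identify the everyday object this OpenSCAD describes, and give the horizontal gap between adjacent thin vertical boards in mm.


A fence section. The picket gap is 268 mm.

Two posts, two rails, 6 pickets — a fence section. Span 2344 mm holds 6 pickets of 78 mm with 7 equal gaps: ⌊(2344 − 6·78) / 7⌋ = 268 mm.


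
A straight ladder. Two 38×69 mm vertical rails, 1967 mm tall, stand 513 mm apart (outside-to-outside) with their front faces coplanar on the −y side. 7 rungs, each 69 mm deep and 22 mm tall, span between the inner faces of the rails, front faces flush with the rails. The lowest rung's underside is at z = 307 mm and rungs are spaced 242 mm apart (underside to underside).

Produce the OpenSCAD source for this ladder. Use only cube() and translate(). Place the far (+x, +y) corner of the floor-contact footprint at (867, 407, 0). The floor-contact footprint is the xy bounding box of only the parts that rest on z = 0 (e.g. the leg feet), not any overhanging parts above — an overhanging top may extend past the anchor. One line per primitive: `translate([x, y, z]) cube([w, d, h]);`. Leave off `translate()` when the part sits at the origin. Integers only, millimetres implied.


translate([354, 338, 0]) cube([38, 69, 1967]);
translate([829, 338, 0]) cube([38, 69, 1967]);
translate([392, 338, 307]) cube([437, 69, 22]);
translate([392, 338, 549]) cube([437, 69, 22]);
translate([392, 338, 791]) cube([437, 69, 22]);
translate([392, 338, 1033]) cube([437, 69, 22]);
translate([392, 338, 1275]) cube([437, 69, 22]);
translate([392, 338, 1517]) cube([437, 69, 22]);
translate([392, 338, 1759]) cube([437, 69, 22]);


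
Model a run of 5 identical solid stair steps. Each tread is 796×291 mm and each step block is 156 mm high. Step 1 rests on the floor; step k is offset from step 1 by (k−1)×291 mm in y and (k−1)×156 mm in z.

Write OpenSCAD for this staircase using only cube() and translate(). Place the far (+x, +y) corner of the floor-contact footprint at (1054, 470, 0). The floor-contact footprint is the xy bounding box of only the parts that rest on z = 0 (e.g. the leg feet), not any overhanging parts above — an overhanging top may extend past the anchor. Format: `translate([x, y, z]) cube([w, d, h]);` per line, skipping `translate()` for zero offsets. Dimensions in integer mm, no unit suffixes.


translate([258, 179, 0]) cube([796, 291, 156]);
translate([258, 470, 156]) cube([796, 291, 156]);
translate([258, 761, 312]) cube([796, 291, 156]);
translate([258, 1052, 468]) cube([796, 291, 156]);
translate([258, 1343, 624]) cube([796, 291, 156]);


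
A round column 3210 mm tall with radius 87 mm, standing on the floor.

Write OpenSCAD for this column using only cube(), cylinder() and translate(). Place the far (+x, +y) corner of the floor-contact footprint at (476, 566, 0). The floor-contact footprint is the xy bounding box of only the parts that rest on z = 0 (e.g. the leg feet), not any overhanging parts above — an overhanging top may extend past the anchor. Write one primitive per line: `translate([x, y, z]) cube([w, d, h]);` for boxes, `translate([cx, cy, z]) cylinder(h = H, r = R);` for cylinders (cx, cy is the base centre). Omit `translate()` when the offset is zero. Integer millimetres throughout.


translate([389, 479, 0]) cylinder(h = 3210, r = 87);


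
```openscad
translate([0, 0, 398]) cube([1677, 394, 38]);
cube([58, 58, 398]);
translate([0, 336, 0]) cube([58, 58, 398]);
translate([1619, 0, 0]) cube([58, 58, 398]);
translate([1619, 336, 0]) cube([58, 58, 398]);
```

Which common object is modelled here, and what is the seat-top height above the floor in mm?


A bench. The seat-top height is 436 mm.

A long slab on four corner posts — a bench. The slab sits at z = 398 with thickness 38, so the top is 398 + 38 = 436 mm.


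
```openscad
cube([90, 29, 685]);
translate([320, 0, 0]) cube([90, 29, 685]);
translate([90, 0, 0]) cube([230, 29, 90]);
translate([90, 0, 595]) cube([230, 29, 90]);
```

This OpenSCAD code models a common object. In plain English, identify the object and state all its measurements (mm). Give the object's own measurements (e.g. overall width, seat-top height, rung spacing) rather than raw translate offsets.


A rectangular picture frame lying in the x–z plane (depth along y). The opening is 230 mm wide (x) by 505 mm tall (z), surrounded by a border 90 mm wide on all four sides. The frame is 29 mm deep and is made of two full-height vertical stiles with two horizontal rails fitted between them.


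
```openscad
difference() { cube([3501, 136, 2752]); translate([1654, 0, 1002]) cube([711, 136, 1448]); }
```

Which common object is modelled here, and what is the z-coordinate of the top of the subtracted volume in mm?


A wall with a window opening. The window head height is 2450 mm.

A wall with a rectangular opening subtracted — a window. Sill at z = 1002, opening 1448 mm tall, so the head is at 1002 + 1448 = 2450 mm.


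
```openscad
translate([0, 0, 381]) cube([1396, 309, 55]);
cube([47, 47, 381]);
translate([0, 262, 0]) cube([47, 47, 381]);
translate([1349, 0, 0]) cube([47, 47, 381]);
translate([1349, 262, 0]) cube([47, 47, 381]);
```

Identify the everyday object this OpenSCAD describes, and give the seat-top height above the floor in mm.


A bench. The seat-top height is 436 mm.

A long slab on four corner posts — a bench. The slab sits at z = 381 with thickness 55, so the top is 381 + 55 = 436 mm.


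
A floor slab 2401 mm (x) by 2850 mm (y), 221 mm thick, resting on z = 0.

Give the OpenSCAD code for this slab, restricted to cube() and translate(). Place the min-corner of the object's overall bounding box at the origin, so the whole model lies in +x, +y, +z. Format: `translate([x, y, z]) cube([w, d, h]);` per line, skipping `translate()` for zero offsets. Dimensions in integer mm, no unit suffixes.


cube([2401, 2850, 221]);


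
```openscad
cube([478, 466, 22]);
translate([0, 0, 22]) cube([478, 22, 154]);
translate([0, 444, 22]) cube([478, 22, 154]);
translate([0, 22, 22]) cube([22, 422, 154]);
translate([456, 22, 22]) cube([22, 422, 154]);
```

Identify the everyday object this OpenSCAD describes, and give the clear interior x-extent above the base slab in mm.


An open box. The internal width is 434 mm.

A 478×466 base slab with four walls standing on it — an open box. The base is 478 mm wide and the walls are 22 mm thick, so the internal width is 478 − 2 × 22 = 434 mm.


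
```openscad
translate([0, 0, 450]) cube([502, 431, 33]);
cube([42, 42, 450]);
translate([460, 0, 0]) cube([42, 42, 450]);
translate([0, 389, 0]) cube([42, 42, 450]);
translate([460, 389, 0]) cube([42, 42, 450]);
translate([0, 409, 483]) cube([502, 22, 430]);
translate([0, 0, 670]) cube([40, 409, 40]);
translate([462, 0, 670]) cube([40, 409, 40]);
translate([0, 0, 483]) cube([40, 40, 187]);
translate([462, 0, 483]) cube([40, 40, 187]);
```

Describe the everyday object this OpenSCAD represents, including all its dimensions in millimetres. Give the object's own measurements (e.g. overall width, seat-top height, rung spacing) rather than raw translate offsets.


A chair. The seat is a 502×431×33 mm slab with its top at z = 483 mm, on four 42×42 mm corner legs (flush with the seat edges, standing on z = 0). A flat backrest 22 mm thick, 430 mm tall, spans the full seat width and rises from the seat top along its +y edge, rear face flush with the rear of the seat. Two armrests of 40×40 mm section run along each side from the seat's front edge to the front of the backrest, top faces 227 mm above the seat top and outer faces flush with the seat's x-edges; a 40×40 mm post under the front of each armrest stands on the seat at the front corner.


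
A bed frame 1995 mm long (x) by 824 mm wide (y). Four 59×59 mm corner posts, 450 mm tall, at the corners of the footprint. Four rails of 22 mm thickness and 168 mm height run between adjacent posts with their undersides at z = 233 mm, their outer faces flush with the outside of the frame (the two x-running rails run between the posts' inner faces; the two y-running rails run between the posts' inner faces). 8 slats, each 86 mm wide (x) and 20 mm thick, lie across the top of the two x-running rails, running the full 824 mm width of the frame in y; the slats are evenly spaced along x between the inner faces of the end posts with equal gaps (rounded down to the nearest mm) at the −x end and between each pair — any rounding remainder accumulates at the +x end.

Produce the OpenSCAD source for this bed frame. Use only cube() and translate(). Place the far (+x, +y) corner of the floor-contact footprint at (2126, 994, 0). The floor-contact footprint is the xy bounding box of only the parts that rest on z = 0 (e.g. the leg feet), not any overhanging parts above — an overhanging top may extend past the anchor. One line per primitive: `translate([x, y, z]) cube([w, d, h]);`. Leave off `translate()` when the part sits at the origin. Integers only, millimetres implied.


translate([131, 170, 0]) cube([59, 59, 450]);
translate([131, 935, 0]) cube([59, 59, 450]);
translate([2067, 170, 0]) cube([59, 59, 450]);
translate([2067, 935, 0]) cube([59, 59, 450]);
translate([190, 170, 233]) cube([1877, 22, 168]);
translate([190, 972, 233]) cube([1877, 22, 168]);
translate([131, 229, 233]) cube([22, 706, 168]);
translate([2104, 229, 233]) cube([22, 706, 168]);
translate([322, 170, 401]) cube([86, 824, 20]);
translate([540, 170, 401]) cube([86, 824, 20]);
translate([758, 170, 401]) cube([86, 824, 20]);
translate([976, 170, 401]) cube([86, 824, 20]);
translate([1194, 170, 401]) cube([86, 824, 20]);
translate([1412, 170, 401]) cube([86, 824, 20]);
translate([1630, 170, 401]) cube([86, 824, 20]);
translate([1848, 170, 401]) cube([86, 824, 20]);


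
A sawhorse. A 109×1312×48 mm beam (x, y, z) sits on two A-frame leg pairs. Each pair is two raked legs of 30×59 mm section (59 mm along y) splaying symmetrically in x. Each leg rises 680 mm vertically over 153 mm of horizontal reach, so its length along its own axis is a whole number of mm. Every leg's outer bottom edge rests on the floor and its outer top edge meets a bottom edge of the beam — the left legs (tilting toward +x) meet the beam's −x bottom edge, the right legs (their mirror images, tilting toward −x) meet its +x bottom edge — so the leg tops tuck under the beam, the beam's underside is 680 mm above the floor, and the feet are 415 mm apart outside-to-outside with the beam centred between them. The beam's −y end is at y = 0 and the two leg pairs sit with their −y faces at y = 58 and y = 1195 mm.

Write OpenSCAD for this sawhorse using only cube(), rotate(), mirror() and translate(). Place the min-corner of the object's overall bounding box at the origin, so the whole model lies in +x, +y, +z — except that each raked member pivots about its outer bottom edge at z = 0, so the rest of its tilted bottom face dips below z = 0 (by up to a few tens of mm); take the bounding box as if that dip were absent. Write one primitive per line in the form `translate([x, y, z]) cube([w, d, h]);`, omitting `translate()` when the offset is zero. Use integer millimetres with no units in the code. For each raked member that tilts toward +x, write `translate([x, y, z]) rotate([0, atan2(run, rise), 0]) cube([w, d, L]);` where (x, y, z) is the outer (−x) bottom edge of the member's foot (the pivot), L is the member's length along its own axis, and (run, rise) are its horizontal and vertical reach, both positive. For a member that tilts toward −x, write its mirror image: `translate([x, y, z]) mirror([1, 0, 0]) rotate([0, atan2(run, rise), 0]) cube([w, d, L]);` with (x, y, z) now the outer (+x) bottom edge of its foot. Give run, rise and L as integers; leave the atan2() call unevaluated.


translate([153, 0, 680]) cube([109, 1312, 48]);
translate([0, 58, 0]) rotate([0, atan2(153, 680), 0]) cube([30, 59, 697]);
translate([415, 58, 0]) mirror([1, 0, 0]) rotate([0, atan2(153, 680), 0]) cube([30, 59, 697]);
translate([0, 1195, 0]) rotate([0, atan2(153, 680), 0]) cube([30, 59, 697]);
translate([415, 1195, 0]) mirror([1, 0, 0]) rotate([0, atan2(153, 680), 0]) cube([30, 59, 697]);


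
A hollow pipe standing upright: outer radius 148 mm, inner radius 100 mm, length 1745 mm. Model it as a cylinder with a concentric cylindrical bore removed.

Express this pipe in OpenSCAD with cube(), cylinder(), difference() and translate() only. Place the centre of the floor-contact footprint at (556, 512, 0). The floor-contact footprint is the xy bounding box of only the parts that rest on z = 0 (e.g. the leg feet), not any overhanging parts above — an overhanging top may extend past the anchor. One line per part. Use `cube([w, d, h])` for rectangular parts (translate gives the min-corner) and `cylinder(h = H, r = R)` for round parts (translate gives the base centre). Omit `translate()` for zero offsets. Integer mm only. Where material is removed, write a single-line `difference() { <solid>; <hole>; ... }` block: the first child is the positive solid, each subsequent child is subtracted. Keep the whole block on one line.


difference() { translate([556, 512, 0]) cylinder(h = 1745, r = 148); translate([556, 512, 0]) cylinder(h = 1745, r = 100); }


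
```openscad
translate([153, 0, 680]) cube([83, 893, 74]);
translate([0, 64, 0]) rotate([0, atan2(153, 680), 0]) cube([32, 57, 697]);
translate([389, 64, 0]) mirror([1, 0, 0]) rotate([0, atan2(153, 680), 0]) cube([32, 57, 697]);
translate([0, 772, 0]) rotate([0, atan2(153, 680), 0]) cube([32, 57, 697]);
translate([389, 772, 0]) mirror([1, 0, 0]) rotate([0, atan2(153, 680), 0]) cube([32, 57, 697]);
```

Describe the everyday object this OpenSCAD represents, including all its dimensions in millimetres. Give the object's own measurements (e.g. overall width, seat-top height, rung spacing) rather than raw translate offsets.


A sawhorse. A 83×893×74 mm beam (x, y, z) sits on two A-frame leg pairs. Each pair is two raked legs of 32×57 mm section (57 mm along y) splaying symmetrically in x. Each leg rises 680 mm vertically over 153 mm of horizontal reach and is 697 mm long along its own axis. Every leg's outer bottom edge rests on the floor and its outer top edge meets a bottom edge of the beam — the left legs (tilting toward +x) meet the beam's −x bottom edge, the right legs (their mirror images, tilting toward −x) meet its +x bottom edge — so the leg tops tuck under the beam, the beam's underside is 680 mm above the floor, and the feet are 389 mm apart outside-to-outside with the beam centred between them. The two leg pairs are set in 64 mm from either end of the beam.


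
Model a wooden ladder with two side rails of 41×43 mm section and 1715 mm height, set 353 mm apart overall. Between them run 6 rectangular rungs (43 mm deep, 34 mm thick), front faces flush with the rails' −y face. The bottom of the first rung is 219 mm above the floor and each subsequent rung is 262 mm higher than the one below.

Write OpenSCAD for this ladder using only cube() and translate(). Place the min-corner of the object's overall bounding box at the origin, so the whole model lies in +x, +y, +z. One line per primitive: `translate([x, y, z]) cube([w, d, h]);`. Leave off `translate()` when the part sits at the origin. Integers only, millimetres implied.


// rung span = 353 - 2*41 = 271
// rung[k] z = 219 + k*262
cube([41, 43, 1715]);
translate([312, 0, 0]) cube([41, 43, 1715]);
translate([41, 0, 219]) cube([271, 43, 34]);
translate([41, 0, 481]) cube([271, 43, 34]);
translate([41, 0, 743]) cube([271, 43, 34]);
translate([41, 0, 1005]) cube([271, 43, 34]);
translate([41, 0, 1267]) cube([271, 43, 34]);
translate([41, 0, 1529]) cube([271, 43, 34]);


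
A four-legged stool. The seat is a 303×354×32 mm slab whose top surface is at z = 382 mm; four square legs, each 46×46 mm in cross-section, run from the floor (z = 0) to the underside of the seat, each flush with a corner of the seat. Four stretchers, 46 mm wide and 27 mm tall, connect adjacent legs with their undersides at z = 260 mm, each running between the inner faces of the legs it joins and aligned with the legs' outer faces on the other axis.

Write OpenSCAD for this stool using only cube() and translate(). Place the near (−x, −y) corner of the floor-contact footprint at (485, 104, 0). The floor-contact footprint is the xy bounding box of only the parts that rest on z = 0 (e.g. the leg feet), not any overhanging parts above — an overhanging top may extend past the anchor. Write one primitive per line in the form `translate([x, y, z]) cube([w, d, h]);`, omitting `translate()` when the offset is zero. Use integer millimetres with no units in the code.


translate([485, 104, 350]) cube([303, 354, 32]);
translate([485, 104, 0]) cube([46, 46, 350]);
translate([742, 104, 0]) cube([46, 46, 350]);
translate([485, 412, 0]) cube([46, 46, 350]);
translate([742, 412, 0]) cube([46, 46, 350]);
translate([531, 104, 260]) cube([211, 46, 27]);
translate([531, 412, 260]) cube([211, 46, 27]);
translate([485, 150, 260]) cube([46, 262, 27]);
translate([742, 150, 260]) cube([46, 262, 27]);


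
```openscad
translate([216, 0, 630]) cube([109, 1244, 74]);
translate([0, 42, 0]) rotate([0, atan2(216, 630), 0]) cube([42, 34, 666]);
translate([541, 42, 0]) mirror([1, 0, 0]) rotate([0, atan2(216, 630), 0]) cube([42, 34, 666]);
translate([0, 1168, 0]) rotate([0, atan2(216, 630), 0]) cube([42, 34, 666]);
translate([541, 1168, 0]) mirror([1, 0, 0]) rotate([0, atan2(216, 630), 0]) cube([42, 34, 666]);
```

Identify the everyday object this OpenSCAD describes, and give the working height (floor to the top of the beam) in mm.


A sawhorse. The overall height is 704 mm.

A beam across two mirrored pairs of raked legs — a sawhorse. The beam's underside is at z = 630 (matching the legs' vertical rise in atan2(216, 630)) and the beam is 74 mm tall, so its top is at 630 + 74 = 704 mm. The raked legs top out at the beam's underside, so that is the highest point.


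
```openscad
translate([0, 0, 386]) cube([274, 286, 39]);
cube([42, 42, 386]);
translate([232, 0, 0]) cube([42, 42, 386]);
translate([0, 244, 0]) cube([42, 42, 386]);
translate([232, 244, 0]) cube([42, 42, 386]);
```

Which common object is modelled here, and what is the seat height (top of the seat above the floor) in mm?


A stool. The seat height is 425 mm.

A 274×286×39 slab at z = 386 on four corner posts — a stool. The seat top is 386 + 39 = 425 mm.


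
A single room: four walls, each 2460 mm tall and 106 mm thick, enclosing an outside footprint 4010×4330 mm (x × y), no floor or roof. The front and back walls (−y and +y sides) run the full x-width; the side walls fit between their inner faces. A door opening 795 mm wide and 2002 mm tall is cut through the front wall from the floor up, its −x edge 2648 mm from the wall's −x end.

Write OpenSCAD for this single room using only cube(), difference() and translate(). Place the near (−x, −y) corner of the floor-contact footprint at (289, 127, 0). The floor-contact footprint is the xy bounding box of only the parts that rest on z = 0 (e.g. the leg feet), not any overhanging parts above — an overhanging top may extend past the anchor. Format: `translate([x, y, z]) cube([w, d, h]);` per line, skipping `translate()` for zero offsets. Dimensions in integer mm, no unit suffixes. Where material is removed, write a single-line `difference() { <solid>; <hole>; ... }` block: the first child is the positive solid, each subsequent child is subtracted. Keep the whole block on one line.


difference() { translate([289, 127, 0]) cube([4010, 106, 2460]); translate([2937, 127, 0]) cube([795, 106, 2002]); }
translate([289, 4351, 0]) cube([4010, 106, 2460]);
translate([289, 233, 0]) cube([106, 4118, 2460]);
translate([4193, 233, 0]) cube([106, 4118, 2460]);


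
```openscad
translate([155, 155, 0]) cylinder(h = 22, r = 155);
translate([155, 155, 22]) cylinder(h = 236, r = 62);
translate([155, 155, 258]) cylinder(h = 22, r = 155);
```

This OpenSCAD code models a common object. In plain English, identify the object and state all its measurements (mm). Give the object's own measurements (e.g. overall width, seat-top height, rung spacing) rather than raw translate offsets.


A spool: two coaxial disc flanges of radius 155 mm and thickness 22 mm, joined by a core cylinder of radius 62 mm and height 236 mm. The lower flange rests on z = 0 and the three cylinders share a vertical axis.


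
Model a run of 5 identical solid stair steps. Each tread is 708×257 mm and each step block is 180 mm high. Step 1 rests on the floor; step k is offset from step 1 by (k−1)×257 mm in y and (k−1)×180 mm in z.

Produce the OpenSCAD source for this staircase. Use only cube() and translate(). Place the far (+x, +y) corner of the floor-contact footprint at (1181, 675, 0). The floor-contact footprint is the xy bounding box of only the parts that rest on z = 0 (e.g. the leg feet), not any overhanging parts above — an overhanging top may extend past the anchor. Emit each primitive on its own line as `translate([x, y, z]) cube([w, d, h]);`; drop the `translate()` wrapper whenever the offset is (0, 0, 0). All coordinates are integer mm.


translate([473, 418, 0]) cube([708, 257, 180]);
translate([473, 675, 180]) cube([708, 257, 180]);
translate([473, 932, 360]) cube([708, 257, 180]);
translate([473, 1189, 540]) cube([708, 257, 180]);
translate([473, 1446, 720]) cube([708, 257, 180]);


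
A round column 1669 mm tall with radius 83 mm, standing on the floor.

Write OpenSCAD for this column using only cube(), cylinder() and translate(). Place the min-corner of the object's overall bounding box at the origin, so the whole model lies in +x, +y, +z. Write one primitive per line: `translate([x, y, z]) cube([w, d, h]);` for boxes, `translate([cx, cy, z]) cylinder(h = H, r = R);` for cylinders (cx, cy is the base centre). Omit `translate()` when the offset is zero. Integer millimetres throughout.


translate([83, 83, 0]) cylinder(h = 1669, r = 83);


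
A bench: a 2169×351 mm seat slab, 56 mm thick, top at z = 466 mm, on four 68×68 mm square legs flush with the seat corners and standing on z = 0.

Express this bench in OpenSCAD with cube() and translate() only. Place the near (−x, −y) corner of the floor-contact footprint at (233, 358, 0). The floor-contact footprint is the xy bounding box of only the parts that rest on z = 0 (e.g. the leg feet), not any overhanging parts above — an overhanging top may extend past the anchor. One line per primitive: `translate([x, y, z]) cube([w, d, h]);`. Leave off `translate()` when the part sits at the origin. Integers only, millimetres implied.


// leg_h = 466 − 56 = 410
translate([233, 358, 410]) cube([2169, 351, 56]);
translate([233, 358, 0]) cube([68, 68, 410]);
translate([233, 641, 0]) cube([68, 68, 410]);
translate([2334, 358, 0]) cube([68, 68, 410]);
translate([2334, 641, 0]) cube([68, 68, 410]);


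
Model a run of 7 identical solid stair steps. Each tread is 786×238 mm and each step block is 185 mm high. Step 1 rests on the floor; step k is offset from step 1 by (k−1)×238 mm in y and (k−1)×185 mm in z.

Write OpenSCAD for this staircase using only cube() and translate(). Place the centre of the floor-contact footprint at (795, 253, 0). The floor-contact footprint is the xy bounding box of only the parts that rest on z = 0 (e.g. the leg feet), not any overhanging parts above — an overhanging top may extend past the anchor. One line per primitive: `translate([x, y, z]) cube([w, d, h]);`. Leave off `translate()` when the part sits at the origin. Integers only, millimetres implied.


translate([402, 134, 0]) cube([786, 238, 185]);
translate([402, 372, 185]) cube([786, 238, 185]);
translate([402, 610, 370]) cube([786, 238, 185]);
translate([402, 848, 555]) cube([786, 238, 185]);
translate([402, 1086, 740]) cube([786, 238, 185]);
translate([402, 1324, 925]) cube([786, 238, 185]);
translate([402, 1562, 1110]) cube([786, 238, 185]);


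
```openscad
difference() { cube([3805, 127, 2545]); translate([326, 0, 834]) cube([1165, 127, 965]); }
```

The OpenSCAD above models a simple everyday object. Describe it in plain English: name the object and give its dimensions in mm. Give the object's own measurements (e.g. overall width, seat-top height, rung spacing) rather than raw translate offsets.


A wall 3805 mm long (x), 127 mm thick (y), 2545 mm tall, with a rectangular window opening cut through it. The opening is 1165 mm wide and 965 mm tall; its sill is at z = 834 mm and its near (−x) edge is 326 mm from the wall's −x end. The opening passes through the full wall thickness.


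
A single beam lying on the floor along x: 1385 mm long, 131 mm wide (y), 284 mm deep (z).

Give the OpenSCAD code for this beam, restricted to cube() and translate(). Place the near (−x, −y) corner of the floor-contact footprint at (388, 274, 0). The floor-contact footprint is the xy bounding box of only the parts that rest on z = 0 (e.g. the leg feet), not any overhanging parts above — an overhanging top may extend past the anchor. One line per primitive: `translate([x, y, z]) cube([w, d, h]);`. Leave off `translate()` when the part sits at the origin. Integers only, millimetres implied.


translate([388, 274, 0]) cube([1385, 131, 284]);


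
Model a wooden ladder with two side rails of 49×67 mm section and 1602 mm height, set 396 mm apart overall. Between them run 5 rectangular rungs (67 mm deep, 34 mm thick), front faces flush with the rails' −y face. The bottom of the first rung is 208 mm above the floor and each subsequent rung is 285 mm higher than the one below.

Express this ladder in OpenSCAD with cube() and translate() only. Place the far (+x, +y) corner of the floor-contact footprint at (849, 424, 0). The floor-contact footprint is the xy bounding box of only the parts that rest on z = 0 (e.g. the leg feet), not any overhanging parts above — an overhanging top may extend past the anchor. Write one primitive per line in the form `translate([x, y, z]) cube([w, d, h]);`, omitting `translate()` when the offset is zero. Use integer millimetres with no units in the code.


translate([453, 357, 0]) cube([49, 67, 1602]);
translate([800, 357, 0]) cube([49, 67, 1602]);
translate([502, 357, 208]) cube([298, 67, 34]);
translate([502, 357, 493]) cube([298, 67, 34]);
translate([502, 357, 778]) cube([298, 67, 34]);
translate([502, 357, 1063]) cube([298, 67, 34]);
translate([502, 357, 1348]) cube([298, 67, 34]);


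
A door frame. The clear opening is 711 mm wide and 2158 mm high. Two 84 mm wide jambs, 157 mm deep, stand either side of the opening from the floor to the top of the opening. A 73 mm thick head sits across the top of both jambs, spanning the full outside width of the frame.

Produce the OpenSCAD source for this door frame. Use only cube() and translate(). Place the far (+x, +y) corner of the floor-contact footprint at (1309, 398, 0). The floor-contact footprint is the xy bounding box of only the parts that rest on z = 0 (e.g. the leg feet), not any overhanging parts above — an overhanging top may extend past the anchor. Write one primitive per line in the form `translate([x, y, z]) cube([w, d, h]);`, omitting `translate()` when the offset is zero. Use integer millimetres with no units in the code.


translate([430, 241, 0]) cube([84, 157, 2158]);
translate([1225, 241, 0]) cube([84, 157, 2158]);
translate([430, 241, 2158]) cube([879, 157, 73]);


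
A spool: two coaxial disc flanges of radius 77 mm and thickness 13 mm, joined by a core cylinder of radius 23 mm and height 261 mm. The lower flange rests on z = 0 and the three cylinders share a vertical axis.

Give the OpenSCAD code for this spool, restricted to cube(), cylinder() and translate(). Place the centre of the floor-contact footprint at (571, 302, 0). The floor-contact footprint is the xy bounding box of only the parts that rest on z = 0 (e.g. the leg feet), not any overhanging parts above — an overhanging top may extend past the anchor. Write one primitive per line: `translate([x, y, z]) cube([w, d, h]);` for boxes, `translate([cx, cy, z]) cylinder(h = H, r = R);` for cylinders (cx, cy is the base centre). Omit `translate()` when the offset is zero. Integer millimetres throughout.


translate([571, 302, 0]) cylinder(h = 13, r = 77);
translate([571, 302, 13]) cylinder(h = 261, r = 23);
translate([571, 302, 274]) cylinder(h = 13, r = 77);


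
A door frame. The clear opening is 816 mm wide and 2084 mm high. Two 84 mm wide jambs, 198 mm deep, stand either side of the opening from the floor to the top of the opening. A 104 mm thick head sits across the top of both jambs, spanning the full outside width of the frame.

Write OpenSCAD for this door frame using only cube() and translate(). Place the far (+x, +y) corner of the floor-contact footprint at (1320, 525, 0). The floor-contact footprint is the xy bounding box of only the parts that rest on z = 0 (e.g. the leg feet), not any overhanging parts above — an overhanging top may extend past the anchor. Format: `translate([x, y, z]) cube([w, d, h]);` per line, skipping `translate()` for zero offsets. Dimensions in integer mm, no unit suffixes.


translate([336, 327, 0]) cube([84, 198, 2084]);
translate([1236, 327, 0]) cube([84, 198, 2084]);
translate([336, 327, 2084]) cube([984, 198, 104]);


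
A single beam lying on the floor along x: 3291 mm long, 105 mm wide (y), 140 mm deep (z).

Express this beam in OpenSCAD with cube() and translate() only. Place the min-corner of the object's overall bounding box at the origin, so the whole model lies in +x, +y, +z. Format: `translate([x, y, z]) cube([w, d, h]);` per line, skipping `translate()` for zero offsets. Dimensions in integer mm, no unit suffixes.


cube([3291, 105, 140]);


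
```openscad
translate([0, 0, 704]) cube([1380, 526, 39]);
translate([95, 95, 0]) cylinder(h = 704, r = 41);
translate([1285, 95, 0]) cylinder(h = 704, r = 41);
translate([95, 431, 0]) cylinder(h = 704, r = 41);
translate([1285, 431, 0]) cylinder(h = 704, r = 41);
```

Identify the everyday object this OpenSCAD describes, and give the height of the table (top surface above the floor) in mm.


A table. The table height is 743 mm.

A 1380×526×39 slab sits at z = 704 on four Ø82 mm round legs — a table. The top surface is at 704 + 39 = 743 mm.


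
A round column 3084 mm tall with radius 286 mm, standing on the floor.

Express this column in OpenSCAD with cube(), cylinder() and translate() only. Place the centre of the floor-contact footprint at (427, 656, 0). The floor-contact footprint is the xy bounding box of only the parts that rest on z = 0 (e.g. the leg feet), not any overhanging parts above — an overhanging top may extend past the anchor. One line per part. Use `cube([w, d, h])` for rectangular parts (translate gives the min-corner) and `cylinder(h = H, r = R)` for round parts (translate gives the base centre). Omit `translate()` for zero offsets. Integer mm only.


translate([427, 656, 0]) cylinder(h = 3084, r = 286);


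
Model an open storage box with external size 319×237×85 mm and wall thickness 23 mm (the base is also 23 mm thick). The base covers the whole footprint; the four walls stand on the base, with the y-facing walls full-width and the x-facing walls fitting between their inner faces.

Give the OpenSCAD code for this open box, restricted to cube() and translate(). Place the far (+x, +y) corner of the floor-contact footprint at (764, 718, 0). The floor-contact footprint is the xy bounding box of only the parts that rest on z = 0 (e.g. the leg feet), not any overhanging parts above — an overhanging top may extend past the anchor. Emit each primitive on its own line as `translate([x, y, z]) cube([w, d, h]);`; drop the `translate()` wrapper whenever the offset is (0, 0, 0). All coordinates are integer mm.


translate([445, 481, 0]) cube([319, 237, 23]);
translate([445, 481, 23]) cube([319, 23, 62]);
translate([445, 695, 23]) cube([319, 23, 62]);
translate([445, 504, 23]) cube([23, 191, 62]);
translate([741, 504, 23]) cube([23, 191, 62]);


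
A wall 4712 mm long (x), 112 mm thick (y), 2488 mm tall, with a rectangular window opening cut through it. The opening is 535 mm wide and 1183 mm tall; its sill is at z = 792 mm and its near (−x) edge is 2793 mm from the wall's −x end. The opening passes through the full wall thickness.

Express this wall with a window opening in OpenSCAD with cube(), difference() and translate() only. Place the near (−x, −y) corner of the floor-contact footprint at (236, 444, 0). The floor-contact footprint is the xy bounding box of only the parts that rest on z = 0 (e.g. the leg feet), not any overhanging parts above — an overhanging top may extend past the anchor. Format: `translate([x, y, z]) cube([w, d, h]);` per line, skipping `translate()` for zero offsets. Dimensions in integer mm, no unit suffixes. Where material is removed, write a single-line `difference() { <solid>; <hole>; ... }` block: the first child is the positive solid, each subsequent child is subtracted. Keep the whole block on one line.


difference() { translate([236, 444, 0]) cube([4712, 112, 2488]); translate([3029, 444, 792]) cube([535, 112, 1183]); }


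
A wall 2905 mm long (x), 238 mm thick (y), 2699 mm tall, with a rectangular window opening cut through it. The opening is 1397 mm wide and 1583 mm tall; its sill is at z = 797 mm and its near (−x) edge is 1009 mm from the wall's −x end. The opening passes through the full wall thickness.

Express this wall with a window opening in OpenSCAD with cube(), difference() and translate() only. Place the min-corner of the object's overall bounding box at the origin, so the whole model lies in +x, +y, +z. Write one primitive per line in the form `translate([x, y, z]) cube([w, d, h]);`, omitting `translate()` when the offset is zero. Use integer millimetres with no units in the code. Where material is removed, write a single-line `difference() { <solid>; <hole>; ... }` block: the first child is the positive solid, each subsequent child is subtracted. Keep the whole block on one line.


difference() { cube([2905, 238, 2699]); translate([1009, 0, 797]) cube([1397, 238, 1583]); }


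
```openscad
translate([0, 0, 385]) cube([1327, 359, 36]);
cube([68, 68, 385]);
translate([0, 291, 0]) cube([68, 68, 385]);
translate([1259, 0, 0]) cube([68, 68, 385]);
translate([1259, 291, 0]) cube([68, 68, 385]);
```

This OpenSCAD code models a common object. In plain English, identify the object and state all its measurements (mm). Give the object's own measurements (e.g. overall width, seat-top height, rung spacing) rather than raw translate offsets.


A bench: a 1327×359 mm seat slab, 36 mm thick, top at z = 421 mm, on four 68×68 mm square legs flush with the seat corners and standing on z = 0.


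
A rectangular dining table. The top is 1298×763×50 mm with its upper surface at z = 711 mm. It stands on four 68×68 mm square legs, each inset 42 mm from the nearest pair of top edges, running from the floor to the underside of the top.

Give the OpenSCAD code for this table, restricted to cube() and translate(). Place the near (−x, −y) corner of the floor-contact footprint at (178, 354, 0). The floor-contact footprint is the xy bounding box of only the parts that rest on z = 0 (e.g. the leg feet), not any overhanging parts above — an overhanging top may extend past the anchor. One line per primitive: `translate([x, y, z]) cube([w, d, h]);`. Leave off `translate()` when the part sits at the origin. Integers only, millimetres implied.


// leg_h = 711 - 50 = 661
translate([136, 312, 661]) cube([1298, 763, 50]);
translate([178, 354, 0]) cube([68, 68, 661]);
translate([1324, 354, 0]) cube([68, 68, 661]);
translate([178, 965, 0]) cube([68, 68, 661]);
translate([1324, 965, 0]) cube([68, 68, 661]);
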